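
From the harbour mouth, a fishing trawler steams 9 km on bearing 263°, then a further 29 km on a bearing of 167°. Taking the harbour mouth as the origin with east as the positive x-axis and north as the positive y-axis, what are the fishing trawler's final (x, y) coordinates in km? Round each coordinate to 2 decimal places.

(-2.41, -29.35)

Leg 1 (263°, 9 km): east 9 sin 263° = -8.93, north 9 cos 263° = -1.10
Leg 2 (167°, 29 km): east 29 sin 167° = 6.52, north 29 cos 167° = -28.26
Summing: -2.41 km east, -29.35 km north → (-2.41, -29.35).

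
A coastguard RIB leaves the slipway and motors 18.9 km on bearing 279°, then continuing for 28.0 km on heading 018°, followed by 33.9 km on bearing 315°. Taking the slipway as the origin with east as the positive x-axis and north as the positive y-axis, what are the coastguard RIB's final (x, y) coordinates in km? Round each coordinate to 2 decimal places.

(-33.99, 53.56)

Leg 1 (279°, 18.9 km): east 18.9 sin 279° = -18.67, north 18.9 cos 279° = 2.96
Leg 2 (018°, 28.0 km): east 28.0 sin 18° = 8.65, north 28.0 cos 18° = 26.63
Leg 3 (315°, 33.9 km): east 33.9 sin 315° = -23.97, north 33.9 cos 315° = 23.97
Summing: -33.99 km east, 53.56 km north → (-33.99, 53.56).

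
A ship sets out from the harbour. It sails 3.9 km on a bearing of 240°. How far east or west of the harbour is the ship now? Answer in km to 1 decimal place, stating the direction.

3.4 km west

Leg 1 (240°, 3.9 km): east 3.9 sin 240° = -3.38, north 3.9 cos 240° = -1.95
Net east component: -3.38 km.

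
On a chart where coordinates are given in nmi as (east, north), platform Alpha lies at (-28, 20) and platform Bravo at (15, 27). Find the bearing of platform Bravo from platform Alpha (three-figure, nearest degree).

Δeast = 15 − -28 = 43.00; Δnorth = 27 − 20 = 7.00.
Bearing = atan2(Δeast, Δnorth) mod 360° = 80.75° ≈ 081°.

081°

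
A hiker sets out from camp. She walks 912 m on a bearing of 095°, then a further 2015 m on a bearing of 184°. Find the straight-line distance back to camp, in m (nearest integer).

2226 m

Leg 1 (095°, 912 m): east 912 sin 95° = 908.53, north 912 cos 95° = -79.49
Leg 2 (184°, 2015 m): east 2015 sin 184° = -140.56, north 2015 cos 184° = -2010.09
Net: 767.97 east, -2089.58 north. Distance = √((767.97)² + (-2089.58)²) = 2226.233 m.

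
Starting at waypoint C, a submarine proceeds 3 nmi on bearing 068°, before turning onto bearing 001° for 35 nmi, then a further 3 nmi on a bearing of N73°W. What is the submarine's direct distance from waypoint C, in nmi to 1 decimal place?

37.0 nmi

Leg 1 (068°, 3 nmi): east 3 sin 68° = 2.78, north 3 cos 68° = 1.12
Leg 2 (001°, 35 nmi): east 35 sin 1° = 0.61, north 35 cos 1° = 34.99
Leg 3 (N73°W, 3 nmi): east 3 sin 287° = -2.87, north 3 cos 287° = 0.88
Net: 0.52 east, 37.00 north. Distance = √((0.52)² + (37.00)²) = 36.999 nmi.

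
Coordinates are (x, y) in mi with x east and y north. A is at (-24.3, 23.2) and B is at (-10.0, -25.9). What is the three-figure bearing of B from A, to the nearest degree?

Δeast = -10.0 − -24.3 = 14.30; Δnorth = -25.9 − 23.2 = -49.10.
Bearing = atan2(Δeast, Δnorth) mod 360° = 163.76° ≈ 164°.

164°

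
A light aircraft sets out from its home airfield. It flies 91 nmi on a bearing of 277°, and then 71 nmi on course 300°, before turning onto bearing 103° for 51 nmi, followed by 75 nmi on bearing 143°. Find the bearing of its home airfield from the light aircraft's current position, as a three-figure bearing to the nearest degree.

066°

Leg 1 (277°, 91 nmi): east 91 sin 277° = -90.32, north 91 cos 277° = 11.09
Leg 2 (300°, 71 nmi): east 71 sin 300° = -61.49, north 71 cos 300° = 35.50
Leg 3 (103°, 51 nmi): east 51 sin 103° = 49.69, north 51 cos 103° = -11.47
Leg 4 (143°, 75 nmi): east 75 sin 143° = 45.14, north 75 cos 143° = -59.90
Net displacement: -56.98 east, -24.78 north. Direction back to start is (56.98, 24.78): bearing = atan2(56.98, 24.78) mod 360° = 66.50° ≈ 066°.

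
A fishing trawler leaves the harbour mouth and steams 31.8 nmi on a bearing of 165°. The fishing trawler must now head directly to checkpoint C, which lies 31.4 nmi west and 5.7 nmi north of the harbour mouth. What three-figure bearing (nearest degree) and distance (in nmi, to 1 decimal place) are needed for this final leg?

Leg 1 (165°, 31.8 nmi): east 31.8 sin 165° = 8.23, north 31.8 cos 165° = -30.72
Current position: (8.23, -30.72). Target: (-31.4, 5.7). Remaining: Δeast = -39.63, Δnorth = 36.42.
Bearing = atan2(-39.63, 36.42) mod 360° = 312.58°; distance = √((-39.63)² + (36.42)²) = 53.821 nmi.

313°, 53.8 nmi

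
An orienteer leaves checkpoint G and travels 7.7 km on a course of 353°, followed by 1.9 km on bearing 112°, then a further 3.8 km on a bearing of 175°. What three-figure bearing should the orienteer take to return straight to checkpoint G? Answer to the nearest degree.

200°

Leg 1 (353°, 7.7 km): east 7.7 sin 353° = -0.94, north 7.7 cos 353° = 7.64
Leg 2 (112°, 1.9 km): east 1.9 sin 112° = 1.76, north 1.9 cos 112° = -0.71
Leg 3 (175°, 3.8 km): east 3.8 sin 175° = 0.33, north 3.8 cos 175° = -3.79
Net displacement: 1.15 east, 3.15 north. Direction back to start is (-1.15, -3.15): bearing = atan2(-1.15, -3.15) mod 360° = 200.16° ≈ 200°.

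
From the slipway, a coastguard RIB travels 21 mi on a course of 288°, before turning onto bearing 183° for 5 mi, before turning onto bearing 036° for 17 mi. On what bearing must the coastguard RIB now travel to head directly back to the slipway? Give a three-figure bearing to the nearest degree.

146°

Leg 1 (288°, 21 mi): east 21 sin 288° = -19.97, north 21 cos 288° = 6.49
Leg 2 (183°, 5 mi): east 5 sin 183° = -0.26, north 5 cos 183° = -4.99
Leg 3 (036°, 17 mi): east 17 sin 36° = 9.99, north 17 cos 36° = 13.75
Net displacement: -10.24 east, 15.25 north. Direction back to start is (10.24, -15.25): bearing = atan2(10.24, -15.25) mod 360° = 146.11° ≈ 146°.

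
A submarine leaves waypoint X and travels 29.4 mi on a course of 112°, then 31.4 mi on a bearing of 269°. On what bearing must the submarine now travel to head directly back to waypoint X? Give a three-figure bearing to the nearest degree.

020°

Leg 1 (112°, 29.4 mi): east 29.4 sin 112° = 27.26, north 29.4 cos 112° = -11.01
Leg 2 (269°, 31.4 mi): east 31.4 sin 269° = -31.40, north 31.4 cos 269° = -0.55
Net displacement: -4.14 east, -11.56 north. Direction back to start is (4.14, 11.56): bearing = atan2(4.14, 11.56) mod 360° = 19.68° ≈ 020°.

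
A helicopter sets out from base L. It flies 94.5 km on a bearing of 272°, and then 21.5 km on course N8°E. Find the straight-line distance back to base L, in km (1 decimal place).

Leg 1 (272°, 94.5 km): east 94.5 sin 272° = -94.44, north 94.5 cos 272° = 3.30
Leg 2 (N8°E, 21.5 km): east 21.5 sin 8° = 2.99, north 21.5 cos 8° = 21.29
Net: -91.45 east, 24.59 north. Distance = √((-91.45)² + (24.59)²) = 94.698 km.

94.7 km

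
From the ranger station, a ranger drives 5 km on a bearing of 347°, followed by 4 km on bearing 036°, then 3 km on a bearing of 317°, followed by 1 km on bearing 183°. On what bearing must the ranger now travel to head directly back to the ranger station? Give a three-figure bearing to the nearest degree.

175°

Leg 1 (347°, 5 km): east 5 sin 347° = -1.12, north 5 cos 347° = 4.87
Leg 2 (036°, 4 km): east 4 sin 36° = 2.35, north 4 cos 36° = 3.24
Leg 3 (317°, 3 km): east 3 sin 317° = -2.05, north 3 cos 317° = 2.19
Leg 4 (183°, 1 km): east 1 sin 183° = -0.05, north 1 cos 183° = -1.00
Net displacement: -0.87 east, 9.30 north. Direction back to start is (0.87, -9.30): bearing = atan2(0.87, -9.30) mod 360° = 174.65° ≈ 175°.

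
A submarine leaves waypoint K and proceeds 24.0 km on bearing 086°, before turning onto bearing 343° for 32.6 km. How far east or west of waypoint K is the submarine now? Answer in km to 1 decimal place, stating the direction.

14.4 km east

Leg 1 (086°, 24.0 km): east 24.0 sin 86° = 23.94, north 24.0 cos 86° = 1.67
Leg 2 (343°, 32.6 km): east 32.6 sin 343° = -9.53, north 32.6 cos 343° = 31.18
Net east component: 14.41 km.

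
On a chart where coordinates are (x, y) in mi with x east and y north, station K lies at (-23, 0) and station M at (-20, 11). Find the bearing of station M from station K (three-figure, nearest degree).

015°

Δeast = -20 − -23 = 3.00; Δnorth = 11 − 0 = 11.00.
Bearing = atan2(Δeast, Δnorth) mod 360° = 15.26° ≈ 015°.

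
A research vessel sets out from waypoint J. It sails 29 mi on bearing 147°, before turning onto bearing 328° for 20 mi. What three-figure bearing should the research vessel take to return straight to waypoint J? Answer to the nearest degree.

Leg 1 (147°, 29 mi): east 29 sin 147° = 15.79, north 29 cos 147° = -24.32
Leg 2 (328°, 20 mi): east 20 sin 328° = -10.60, north 20 cos 328° = 16.96
Net displacement: 5.20 east, -7.36 north. Direction back to start is (-5.20, 7.36): bearing = atan2(-5.20, 7.36) mod 360° = 324.78° ≈ 325°.

325°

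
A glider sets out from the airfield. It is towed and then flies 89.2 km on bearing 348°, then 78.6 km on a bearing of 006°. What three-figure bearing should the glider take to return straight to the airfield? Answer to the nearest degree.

Leg 1 (348°, 89.2 km): east 89.2 sin 348° = -18.55, north 89.2 cos 348° = 87.25
Leg 2 (006°, 78.6 km): east 78.6 sin 6° = 8.22, north 78.6 cos 6° = 78.17
Net displacement: -10.33 east, 165.42 north. Direction back to start is (10.33, -165.42): bearing = atan2(10.33, -165.42) mod 360° = 176.43° ≈ 176°.

176°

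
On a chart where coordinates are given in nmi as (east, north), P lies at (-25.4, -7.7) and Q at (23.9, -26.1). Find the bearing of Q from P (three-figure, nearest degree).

110°

Δeast = 23.9 − -25.4 = 49.30; Δnorth = -26.1 − -7.7 = -18.40.
Bearing = atan2(Δeast, Δnorth) mod 360° = 110.47° ≈ 110°.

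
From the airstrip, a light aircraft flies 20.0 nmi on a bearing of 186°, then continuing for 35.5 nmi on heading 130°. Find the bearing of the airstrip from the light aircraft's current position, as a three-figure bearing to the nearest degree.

Leg 1 (186°, 20.0 nmi): east 20.0 sin 186° = -2.09, north 20.0 cos 186° = -19.89
Leg 2 (130°, 35.5 nmi): east 35.5 sin 130° = 27.19, north 35.5 cos 130° = -22.82
Net displacement: 25.10 east, -42.71 north. Direction back to start is (-25.10, 42.71): bearing = atan2(-25.10, 42.71) mod 360° = 329.55° ≈ 330°.

330°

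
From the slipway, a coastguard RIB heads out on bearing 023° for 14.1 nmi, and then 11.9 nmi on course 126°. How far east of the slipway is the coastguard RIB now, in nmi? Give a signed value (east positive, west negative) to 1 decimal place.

Leg 1 (023°, 14.1 nmi): east 14.1 sin 23° = 5.51, north 14.1 cos 23° = 12.98
Leg 2 (126°, 11.9 nmi): east 11.9 sin 126° = 9.63, north 11.9 cos 126° = -6.99
Net east component: 15.14 nmi.

15.1 nmi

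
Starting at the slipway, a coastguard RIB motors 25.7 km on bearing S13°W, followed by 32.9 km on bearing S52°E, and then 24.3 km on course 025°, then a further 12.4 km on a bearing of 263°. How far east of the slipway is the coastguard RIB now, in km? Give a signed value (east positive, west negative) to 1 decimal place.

Leg 1 (S13°W, 25.7 km): east 25.7 sin 193° = -5.78, north 25.7 cos 193° = -25.04
Leg 2 (S52°E, 32.9 km): east 32.9 sin 128° = 25.93, north 32.9 cos 128° = -20.26
Leg 3 (025°, 24.3 km): east 24.3 sin 25° = 10.27, north 24.3 cos 25° = 22.02
Leg 4 (263°, 12.4 km): east 12.4 sin 263° = -12.31, north 12.4 cos 263° = -1.51
Net east component: 18.11 km.

18.1 km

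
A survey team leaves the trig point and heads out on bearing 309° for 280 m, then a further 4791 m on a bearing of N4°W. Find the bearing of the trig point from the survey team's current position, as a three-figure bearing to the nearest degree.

Leg 1 (309°, 280 m): east 280 sin 309° = -217.60, north 280 cos 309° = 176.21
Leg 2 (N4°W, 4791 m): east 4791 sin 356° = -334.20, north 4791 cos 356° = 4779.33
Net displacement: -551.80 east, 4955.54 north. Direction back to start is (551.80, -4955.54): bearing = atan2(551.80, -4955.54) mod 360° = 173.65° ≈ 174°.

174°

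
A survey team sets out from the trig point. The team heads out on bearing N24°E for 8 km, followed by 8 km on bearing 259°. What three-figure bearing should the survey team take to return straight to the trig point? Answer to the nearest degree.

Leg 1 (N24°E, 8 km): east 8 sin 24° = 3.25, north 8 cos 24° = 7.31
Leg 2 (259°, 8 km): east 8 sin 259° = -7.85, north 8 cos 259° = -1.53
Net displacement: -4.60 east, 5.78 north. Direction back to start is (4.60, -5.78): bearing = atan2(4.60, -5.78) mod 360° = 141.50° ≈ 142°.

142°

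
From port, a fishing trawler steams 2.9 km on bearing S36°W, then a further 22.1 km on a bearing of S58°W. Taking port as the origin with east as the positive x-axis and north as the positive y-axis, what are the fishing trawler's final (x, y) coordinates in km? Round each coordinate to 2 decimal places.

Leg 1 (S36°W, 2.9 km): east 2.9 sin 216° = -1.70, north 2.9 cos 216° = -2.35
Leg 2 (S58°W, 22.1 km): east 22.1 sin 238° = -18.74, north 22.1 cos 238° = -11.71
Summing: -20.45 km east, -14.06 km north → (-20.45, -14.06).

(-20.45, -14.06)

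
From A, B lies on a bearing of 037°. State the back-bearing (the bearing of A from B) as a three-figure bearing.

217°

Back-bearing = 037° + 180° = 217°.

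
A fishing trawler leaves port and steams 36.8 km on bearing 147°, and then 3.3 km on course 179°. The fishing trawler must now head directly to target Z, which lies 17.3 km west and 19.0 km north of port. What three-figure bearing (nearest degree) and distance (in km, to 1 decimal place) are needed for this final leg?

Leg 1 (147°, 36.8 km): east 36.8 sin 147° = 20.04, north 36.8 cos 147° = -30.86
Leg 2 (179°, 3.3 km): east 3.3 sin 179° = 0.06, north 3.3 cos 179° = -3.30
Current position: (20.10, -34.16). Target: (-17.3, 19.0). Remaining: Δeast = -37.40, Δnorth = 53.16.
Bearing = atan2(-37.40, 53.16) mod 360° = 324.87°; distance = √((-37.40)² + (53.16)²) = 65.000 km.

325°, 65.0 km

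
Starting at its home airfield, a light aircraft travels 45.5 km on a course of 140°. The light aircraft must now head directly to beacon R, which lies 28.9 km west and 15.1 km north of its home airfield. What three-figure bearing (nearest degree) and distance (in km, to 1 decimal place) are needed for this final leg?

311°, 76.7 km

Leg 1 (140°, 45.5 km): east 45.5 sin 140° = 29.25, north 45.5 cos 140° = -34.86
Current position: (29.25, -34.86). Target: (-28.9, 15.1). Remaining: Δeast = -58.15, Δnorth = 49.96.
Bearing = atan2(-58.15, 49.96) mod 360° = 310.67°; distance = √((-58.15)² + (49.96)²) = 76.659 km.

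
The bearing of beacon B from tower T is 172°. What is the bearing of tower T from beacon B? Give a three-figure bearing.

352°

Back-bearing = 172° + 180° = 352°.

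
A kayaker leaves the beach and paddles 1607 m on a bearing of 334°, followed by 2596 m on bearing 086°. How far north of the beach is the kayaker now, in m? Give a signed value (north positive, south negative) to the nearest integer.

Leg 1 (334°, 1607 m): east 1607 sin 334° = -704.46, north 1607 cos 334° = 1444.36
Leg 2 (086°, 2596 m): east 2596 sin 86° = 2589.68, north 2596 cos 86° = 181.09
Net north component: 1625.45 m.

1625 m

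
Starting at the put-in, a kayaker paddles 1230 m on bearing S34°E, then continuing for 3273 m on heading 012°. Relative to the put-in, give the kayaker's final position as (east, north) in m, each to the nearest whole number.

Leg 1 (S34°E, 1230 m): east 1230 sin 146° = 687.81, north 1230 cos 146° = -1019.72
Leg 2 (012°, 3273 m): east 3273 sin 12° = 680.49, north 3273 cos 12° = 3201.48
Summing: 1368.30 m east, 2181.76 m north → (1368, 2182).

(1368, 2182)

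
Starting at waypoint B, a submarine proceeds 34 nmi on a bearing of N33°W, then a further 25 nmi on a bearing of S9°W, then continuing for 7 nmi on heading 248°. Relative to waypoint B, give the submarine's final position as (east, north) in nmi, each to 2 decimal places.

(-28.92, 1.20)

Leg 1 (N33°W, 34 nmi): east 34 sin 327° = -18.52, north 34 cos 327° = 28.51
Leg 2 (S9°W, 25 nmi): east 25 sin 189° = -3.91, north 25 cos 189° = -24.69
Leg 3 (248°, 7 nmi): east 7 sin 248° = -6.49, north 7 cos 248° = -2.62
Summing: -28.92 nmi east, 1.20 nmi north → (-28.92, 1.20).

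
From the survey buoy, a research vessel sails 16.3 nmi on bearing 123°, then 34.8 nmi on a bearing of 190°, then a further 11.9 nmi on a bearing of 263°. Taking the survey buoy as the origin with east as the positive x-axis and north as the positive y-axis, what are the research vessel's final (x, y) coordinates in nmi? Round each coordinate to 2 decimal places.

(-4.18, -44.60)

Leg 1 (123°, 16.3 nmi): east 16.3 sin 123° = 13.67, north 16.3 cos 123° = -8.88
Leg 2 (190°, 34.8 nmi): east 34.8 sin 190° = -6.04, north 34.8 cos 190° = -34.27
Leg 3 (263°, 11.9 nmi): east 11.9 sin 263° = -11.81, north 11.9 cos 263° = -1.45
Summing: -4.18 nmi east, -44.60 nmi north → (-4.18, -44.60).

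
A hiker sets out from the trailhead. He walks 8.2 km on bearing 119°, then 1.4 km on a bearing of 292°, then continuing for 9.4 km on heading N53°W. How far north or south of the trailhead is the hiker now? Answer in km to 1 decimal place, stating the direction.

2.2 km north

Leg 1 (119°, 8.2 km): east 8.2 sin 119° = 7.17, north 8.2 cos 119° = -3.98
Leg 2 (292°, 1.4 km): east 1.4 sin 292° = -1.30, north 1.4 cos 292° = 0.52
Leg 3 (N53°W, 9.4 km): east 9.4 sin 307° = -7.51, north 9.4 cos 307° = 5.66
Net north component: 2.21 km.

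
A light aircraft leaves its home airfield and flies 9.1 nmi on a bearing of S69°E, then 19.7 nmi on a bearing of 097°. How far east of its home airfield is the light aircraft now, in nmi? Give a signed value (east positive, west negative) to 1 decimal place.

28.0 nmi

Leg 1 (S69°E, 9.1 nmi): east 9.1 sin 111° = 8.50, north 9.1 cos 111° = -3.26
Leg 2 (097°, 19.7 nmi): east 19.7 sin 97° = 19.55, north 19.7 cos 97° = -2.40
Net east component: 28.05 nmi.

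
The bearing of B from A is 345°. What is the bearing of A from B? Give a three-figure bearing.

Back-bearing = 345° − 180° = 165°.

165°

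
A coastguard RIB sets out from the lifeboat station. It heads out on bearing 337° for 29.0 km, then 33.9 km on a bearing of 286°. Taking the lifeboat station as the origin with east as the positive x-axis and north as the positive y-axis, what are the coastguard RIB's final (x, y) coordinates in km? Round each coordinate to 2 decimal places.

Leg 1 (337°, 29.0 km): east 29.0 sin 337° = -11.33, north 29.0 cos 337° = 26.69
Leg 2 (286°, 33.9 km): east 33.9 sin 286° = -32.59, north 33.9 cos 286° = 9.34
Summing: -43.92 km east, 36.04 km north → (-43.92, 36.04).

(-43.92, 36.04)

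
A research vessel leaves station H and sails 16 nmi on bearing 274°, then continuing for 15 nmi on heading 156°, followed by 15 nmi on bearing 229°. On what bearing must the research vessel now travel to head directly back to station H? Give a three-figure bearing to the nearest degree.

043°

Leg 1 (274°, 16 nmi): east 16 sin 274° = -15.96, north 16 cos 274° = 1.12
Leg 2 (156°, 15 nmi): east 15 sin 156° = 6.10, north 15 cos 156° = -13.70
Leg 3 (229°, 15 nmi): east 15 sin 229° = -11.32, north 15 cos 229° = -9.84
Net displacement: -21.18 east, -22.43 north. Direction back to start is (21.18, 22.43): bearing = atan2(21.18, 22.43) mod 360° = 43.36° ≈ 043°.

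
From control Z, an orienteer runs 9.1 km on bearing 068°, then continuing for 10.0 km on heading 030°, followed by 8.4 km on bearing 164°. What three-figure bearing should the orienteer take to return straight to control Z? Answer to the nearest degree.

Leg 1 (068°, 9.1 km): east 9.1 sin 68° = 8.44, north 9.1 cos 68° = 3.41
Leg 2 (030°, 10.0 km): east 10.0 sin 30° = 5.00, north 10.0 cos 30° = 8.66
Leg 3 (164°, 8.4 km): east 8.4 sin 164° = 2.32, north 8.4 cos 164° = -8.07
Net displacement: 15.75 east, 3.99 north. Direction back to start is (-15.75, -3.99): bearing = atan2(-15.75, -3.99) mod 360° = 255.77° ≈ 256°.

256°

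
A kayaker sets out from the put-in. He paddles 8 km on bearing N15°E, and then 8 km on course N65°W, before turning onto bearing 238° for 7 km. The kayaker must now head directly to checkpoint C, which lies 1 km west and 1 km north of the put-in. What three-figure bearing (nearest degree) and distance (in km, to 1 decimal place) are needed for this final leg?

122°, 12.0 km

Leg 1 (N15°E, 8 km): east 8 sin 15° = 2.07, north 8 cos 15° = 7.73
Leg 2 (N65°W, 8 km): east 8 sin 295° = -7.25, north 8 cos 295° = 3.38
Leg 3 (238°, 7 km): east 7 sin 238° = -5.94, north 7 cos 238° = -3.71
Current position: (-11.12, 7.40). Target: (-1, 1). Remaining: Δeast = 10.12, Δnorth = -6.40.
Bearing = atan2(10.12, -6.40) mod 360° = 122.31°; distance = √((10.12)² + (-6.40)²) = 11.970 km.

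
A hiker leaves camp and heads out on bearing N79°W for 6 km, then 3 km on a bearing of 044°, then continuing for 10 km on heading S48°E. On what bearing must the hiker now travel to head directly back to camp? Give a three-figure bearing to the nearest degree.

313°

Leg 1 (N79°W, 6 km): east 6 sin 281° = -5.89, north 6 cos 281° = 1.14
Leg 2 (044°, 3 km): east 3 sin 44° = 2.08, north 3 cos 44° = 2.16
Leg 3 (S48°E, 10 km): east 10 sin 132° = 7.43, north 10 cos 132° = -6.69
Net displacement: 3.63 east, -3.39 north. Direction back to start is (-3.63, 3.39): bearing = atan2(-3.63, 3.39) mod 360° = 313.06° ≈ 313°.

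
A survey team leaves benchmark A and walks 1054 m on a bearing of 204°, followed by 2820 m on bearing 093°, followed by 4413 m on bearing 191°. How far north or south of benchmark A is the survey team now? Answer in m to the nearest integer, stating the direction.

5442 m south

Leg 1 (204°, 1054 m): east 1054 sin 204° = -428.70, north 1054 cos 204° = -962.88
Leg 2 (093°, 2820 m): east 2820 sin 93° = 2816.14, north 2820 cos 93° = -147.59
Leg 3 (191°, 4413 m): east 4413 sin 191° = -842.04, north 4413 cos 191° = -4331.92
Net north component: -5442.39 m.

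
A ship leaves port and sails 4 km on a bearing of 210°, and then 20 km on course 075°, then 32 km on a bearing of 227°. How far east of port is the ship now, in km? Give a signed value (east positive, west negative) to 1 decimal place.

Leg 1 (210°, 4 km): east 4 sin 210° = -2.00, north 4 cos 210° = -3.46
Leg 2 (075°, 20 km): east 20 sin 75° = 19.32, north 20 cos 75° = 5.18
Leg 3 (227°, 32 km): east 32 sin 227° = -23.40, north 32 cos 227° = -21.82
Net east component: -6.08 km.

-6.1 km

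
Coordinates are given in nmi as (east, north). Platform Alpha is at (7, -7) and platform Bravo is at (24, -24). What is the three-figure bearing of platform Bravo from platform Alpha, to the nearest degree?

135°

Δeast = 24 − 7 = 17.00; Δnorth = -24 − -7 = -17.00.
Bearing = atan2(Δeast, Δnorth) mod 360° = 135.00° ≈ 135°.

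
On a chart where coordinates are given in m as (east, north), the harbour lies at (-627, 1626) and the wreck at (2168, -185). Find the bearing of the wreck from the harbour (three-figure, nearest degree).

123°

Δeast = 2168 − -627 = 2795.00; Δnorth = -185 − 1626 = -1811.00.
Bearing = atan2(Δeast, Δnorth) mod 360° = 122.94° ≈ 123°.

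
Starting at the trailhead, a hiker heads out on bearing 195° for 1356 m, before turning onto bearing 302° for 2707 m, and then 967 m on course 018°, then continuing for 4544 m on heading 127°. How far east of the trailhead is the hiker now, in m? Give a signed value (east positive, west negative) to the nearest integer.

Leg 1 (195°, 1356 m): east 1356 sin 195° = -350.96, north 1356 cos 195° = -1309.80
Leg 2 (302°, 2707 m): east 2707 sin 302° = -2295.67, north 2707 cos 302° = 1434.49
Leg 3 (018°, 967 m): east 967 sin 18° = 298.82, north 967 cos 18° = 919.67
Leg 4 (127°, 4544 m): east 4544 sin 127° = 3629.00, north 4544 cos 127° = -2734.65
Net east component: 1281.19 m.

1281 m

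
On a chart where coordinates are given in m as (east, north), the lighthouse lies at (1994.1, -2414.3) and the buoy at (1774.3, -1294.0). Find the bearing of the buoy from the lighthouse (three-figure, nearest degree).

349°

Δeast = 1774.3 − 1994.1 = -219.80; Δnorth = -1294.0 − -2414.3 = 1120.30.
Bearing = atan2(Δeast, Δnorth) mod 360° = 348.90° ≈ 349°.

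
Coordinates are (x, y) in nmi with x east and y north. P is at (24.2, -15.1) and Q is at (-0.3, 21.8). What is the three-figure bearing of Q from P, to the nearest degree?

Δeast = -0.3 − 24.2 = -24.50; Δnorth = 21.8 − -15.1 = 36.90.
Bearing = atan2(Δeast, Δnorth) mod 360° = 326.42° ≈ 326°.

326°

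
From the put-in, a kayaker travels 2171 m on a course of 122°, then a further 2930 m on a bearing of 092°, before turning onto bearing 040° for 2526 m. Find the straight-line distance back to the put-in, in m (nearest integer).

Leg 1 (122°, 2171 m): east 2171 sin 122° = 1841.11, north 2171 cos 122° = -1150.45
Leg 2 (092°, 2930 m): east 2930 sin 92° = 2928.22, north 2930 cos 92° = -102.26
Leg 3 (040°, 2526 m): east 2526 sin 40° = 1623.68, north 2526 cos 40° = 1935.03
Net: 6393.01 east, 682.32 north. Distance = √((6393.01)² + (682.32)²) = 6429.317 m.

6429 m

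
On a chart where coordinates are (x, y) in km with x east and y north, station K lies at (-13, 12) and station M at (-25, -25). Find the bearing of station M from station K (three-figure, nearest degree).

Δeast = -25 − -13 = -12.00; Δnorth = -25 − 12 = -37.00.
Bearing = atan2(Δeast, Δnorth) mod 360° = 197.97° ≈ 198°.

198°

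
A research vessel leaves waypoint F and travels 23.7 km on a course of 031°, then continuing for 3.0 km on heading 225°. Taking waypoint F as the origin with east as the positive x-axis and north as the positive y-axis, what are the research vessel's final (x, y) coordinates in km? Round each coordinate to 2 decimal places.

(10.09, 18.19)

Leg 1 (031°, 23.7 km): east 23.7 sin 31° = 12.21, north 23.7 cos 31° = 20.31
Leg 2 (225°, 3.0 km): east 3.0 sin 225° = -2.12, north 3.0 cos 225° = -2.12
Summing: 10.09 km east, 18.19 km north → (10.09, 18.19).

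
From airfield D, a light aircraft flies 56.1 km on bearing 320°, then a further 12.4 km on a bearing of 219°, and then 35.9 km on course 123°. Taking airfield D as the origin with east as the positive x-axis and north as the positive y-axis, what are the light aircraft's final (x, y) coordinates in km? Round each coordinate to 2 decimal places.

(-13.76, 13.79)

Leg 1 (320°, 56.1 km): east 56.1 sin 320° = -36.06, north 56.1 cos 320° = 42.98
Leg 2 (219°, 12.4 km): east 12.4 sin 219° = -7.80, north 12.4 cos 219° = -9.64
Leg 3 (123°, 35.9 km): east 35.9 sin 123° = 30.11, north 35.9 cos 123° = -19.55
Summing: -13.76 km east, 13.79 km north → (-13.76, 13.79).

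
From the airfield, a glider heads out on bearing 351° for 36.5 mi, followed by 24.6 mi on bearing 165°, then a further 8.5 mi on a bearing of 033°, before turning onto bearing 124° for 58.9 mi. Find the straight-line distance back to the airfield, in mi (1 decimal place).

Leg 1 (351°, 36.5 mi): east 36.5 sin 351° = -5.71, north 36.5 cos 351° = 36.05
Leg 2 (165°, 24.6 mi): east 24.6 sin 165° = 6.37, north 24.6 cos 165° = -23.76
Leg 3 (033°, 8.5 mi): east 8.5 sin 33° = 4.63, north 8.5 cos 33° = 7.13
Leg 4 (124°, 58.9 mi): east 58.9 sin 124° = 48.83, north 58.9 cos 124° = -32.94
Net: 54.12 east, -13.52 north. Distance = √((54.12)² + (-13.52)²) = 55.780 mi.

55.8 mi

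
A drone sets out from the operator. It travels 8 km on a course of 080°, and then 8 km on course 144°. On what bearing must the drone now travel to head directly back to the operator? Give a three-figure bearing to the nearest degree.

292°

Leg 1 (080°, 8 km): east 8 sin 80° = 7.88, north 8 cos 80° = 1.39
Leg 2 (144°, 8 km): east 8 sin 144° = 4.70, north 8 cos 144° = -6.47
Net displacement: 12.58 east, -5.08 north. Direction back to start is (-12.58, 5.08): bearing = atan2(-12.58, 5.08) mod 360° = 292.00° ≈ 292°.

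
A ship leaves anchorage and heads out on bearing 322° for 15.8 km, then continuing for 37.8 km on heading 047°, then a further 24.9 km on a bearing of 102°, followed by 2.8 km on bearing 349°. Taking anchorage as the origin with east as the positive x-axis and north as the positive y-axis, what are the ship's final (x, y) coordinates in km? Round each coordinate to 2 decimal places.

(41.74, 35.80)

Leg 1 (322°, 15.8 km): east 15.8 sin 322° = -9.73, north 15.8 cos 322° = 12.45
Leg 2 (047°, 37.8 km): east 37.8 sin 47° = 27.65, north 37.8 cos 47° = 25.78
Leg 3 (102°, 24.9 km): east 24.9 sin 102° = 24.36, north 24.9 cos 102° = -5.18
Leg 4 (349°, 2.8 km): east 2.8 sin 349° = -0.53, north 2.8 cos 349° = 2.75
Summing: 41.74 km east, 35.80 km north → (41.74, 35.80).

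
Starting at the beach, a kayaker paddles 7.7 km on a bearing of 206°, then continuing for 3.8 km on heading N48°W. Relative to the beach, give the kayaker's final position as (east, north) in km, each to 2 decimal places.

Leg 1 (206°, 7.7 km): east 7.7 sin 206° = -3.38, north 7.7 cos 206° = -6.92
Leg 2 (N48°W, 3.8 km): east 3.8 sin 312° = -2.82, north 3.8 cos 312° = 2.54
Summing: -6.20 km east, -4.38 km north → (-6.20, -4.38).

(-6.20, -4.38)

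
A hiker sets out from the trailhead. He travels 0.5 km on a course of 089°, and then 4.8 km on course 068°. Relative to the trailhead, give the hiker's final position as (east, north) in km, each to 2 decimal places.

(4.95, 1.81)

Leg 1 (089°, 0.5 km): east 0.5 sin 89° = 0.50, north 0.5 cos 89° = 0.01
Leg 2 (068°, 4.8 km): east 4.8 sin 68° = 4.45, north 4.8 cos 68° = 1.80
Summing: 4.95 km east, 1.81 km north → (4.95, 1.81).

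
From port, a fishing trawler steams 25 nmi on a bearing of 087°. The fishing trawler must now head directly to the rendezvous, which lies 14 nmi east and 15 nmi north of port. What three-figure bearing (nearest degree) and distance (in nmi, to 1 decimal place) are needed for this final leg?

321°, 17.5 nmi

Leg 1 (087°, 25 nmi): east 25 sin 87° = 24.97, north 25 cos 87° = 1.31
Current position: (24.97, 1.31). Target: (14, 15). Remaining: Δeast = -10.97, Δnorth = 13.69.
Bearing = atan2(-10.97, 13.69) mod 360° = 321.31°; distance = √((-10.97)² + (13.69)²) = 17.542 nmi.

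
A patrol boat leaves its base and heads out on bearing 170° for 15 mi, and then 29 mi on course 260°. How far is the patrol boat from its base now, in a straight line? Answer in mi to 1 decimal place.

32.6 mi

Leg 1 (170°, 15 mi): east 15 sin 170° = 2.60, north 15 cos 170° = -14.77
Leg 2 (260°, 29 mi): east 29 sin 260° = -28.56, north 29 cos 260° = -5.04
Net: -25.95 east, -19.81 north. Distance = √((-25.95)² + (-19.81)²) = 32.650 mi.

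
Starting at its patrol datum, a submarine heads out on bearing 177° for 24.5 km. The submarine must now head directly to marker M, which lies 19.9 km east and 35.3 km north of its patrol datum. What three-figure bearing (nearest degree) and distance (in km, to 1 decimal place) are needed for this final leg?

Leg 1 (177°, 24.5 km): east 24.5 sin 177° = 1.28, north 24.5 cos 177° = -24.47
Current position: (1.28, -24.47). Target: (19.9, 35.3). Remaining: Δeast = 18.62, Δnorth = 59.77.
Bearing = atan2(18.62, 59.77) mod 360° = 17.30°; distance = √((18.62)² + (59.77)²) = 62.599 km.

017°, 62.6 km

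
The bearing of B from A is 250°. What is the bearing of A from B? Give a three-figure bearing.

070°

Back-bearing = 250° − 180° = 070°.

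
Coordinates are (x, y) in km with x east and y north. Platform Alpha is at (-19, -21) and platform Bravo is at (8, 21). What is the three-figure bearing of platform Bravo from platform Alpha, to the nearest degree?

033°

Δeast = 8 − -19 = 27.00; Δnorth = 21 − -21 = 42.00.
Bearing = atan2(Δeast, Δnorth) mod 360° = 32.74° ≈ 033°.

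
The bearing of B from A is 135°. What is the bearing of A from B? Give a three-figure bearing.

Back-bearing = 135° + 180° = 315°.

315°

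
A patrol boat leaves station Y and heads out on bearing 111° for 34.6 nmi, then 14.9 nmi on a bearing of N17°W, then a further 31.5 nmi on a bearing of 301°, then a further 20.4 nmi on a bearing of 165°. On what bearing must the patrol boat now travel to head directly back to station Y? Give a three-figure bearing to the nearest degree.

Leg 1 (111°, 34.6 nmi): east 34.6 sin 111° = 32.30, north 34.6 cos 111° = -12.40
Leg 2 (N17°W, 14.9 nmi): east 14.9 sin 343° = -4.36, north 14.9 cos 343° = 14.25
Leg 3 (301°, 31.5 nmi): east 31.5 sin 301° = -27.00, north 31.5 cos 301° = 16.22
Leg 4 (165°, 20.4 nmi): east 20.4 sin 165° = 5.28, north 20.4 cos 165° = -19.70
Net displacement: 6.22 east, -1.63 north. Direction back to start is (-6.22, 1.63): bearing = atan2(-6.22, 1.63) mod 360° = 284.69° ≈ 285°.

285°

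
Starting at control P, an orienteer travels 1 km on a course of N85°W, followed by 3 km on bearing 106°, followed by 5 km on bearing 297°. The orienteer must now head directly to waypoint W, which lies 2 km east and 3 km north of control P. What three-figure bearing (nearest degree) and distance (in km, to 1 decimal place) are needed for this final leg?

072°, 4.8 km

Leg 1 (N85°W, 1 km): east 1 sin 275° = -1.00, north 1 cos 275° = 0.09
Leg 2 (106°, 3 km): east 3 sin 106° = 2.88, north 3 cos 106° = -0.83
Leg 3 (297°, 5 km): east 5 sin 297° = -4.46, north 5 cos 297° = 2.27
Current position: (-2.57, 1.53). Target: (2, 3). Remaining: Δeast = 4.57, Δnorth = 1.47.
Bearing = atan2(4.57, 1.47) mod 360° = 72.16°; distance = √((4.57)² + (1.47)²) = 4.798 km.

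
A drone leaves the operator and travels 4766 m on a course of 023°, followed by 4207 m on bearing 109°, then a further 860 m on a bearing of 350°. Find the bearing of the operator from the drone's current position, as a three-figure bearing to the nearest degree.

Leg 1 (023°, 4766 m): east 4766 sin 23° = 1862.22, north 4766 cos 23° = 4387.13
Leg 2 (109°, 4207 m): east 4207 sin 109° = 3977.80, north 4207 cos 109° = -1369.67
Leg 3 (350°, 860 m): east 860 sin 350° = -149.34, north 860 cos 350° = 846.93
Net displacement: 5690.68 east, 3864.40 north. Direction back to start is (-5690.68, -3864.40): bearing = atan2(-5690.68, -3864.40) mod 360° = 235.82° ≈ 236°.

236°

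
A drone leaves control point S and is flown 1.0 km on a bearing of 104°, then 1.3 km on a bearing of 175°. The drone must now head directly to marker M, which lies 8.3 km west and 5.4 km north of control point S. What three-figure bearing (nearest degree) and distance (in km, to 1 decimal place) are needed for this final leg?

306°, 11.7 km

Leg 1 (104°, 1.0 km): east 1.0 sin 104° = 0.97, north 1.0 cos 104° = -0.24
Leg 2 (175°, 1.3 km): east 1.3 sin 175° = 0.11, north 1.3 cos 175° = -1.30
Current position: (1.08, -1.54). Target: (-8.3, 5.4). Remaining: Δeast = -9.38, Δnorth = 6.94.
Bearing = atan2(-9.38, 6.94) mod 360° = 306.47°; distance = √((-9.38)² + (6.94)²) = 11.669 km.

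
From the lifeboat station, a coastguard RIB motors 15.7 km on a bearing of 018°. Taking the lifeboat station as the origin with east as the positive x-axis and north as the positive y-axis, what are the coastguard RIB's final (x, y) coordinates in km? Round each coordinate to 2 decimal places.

Leg 1 (018°, 15.7 km): east 15.7 sin 18° = 4.85, north 15.7 cos 18° = 14.93
Summing: 4.85 km east, 14.93 km north → (4.85, 14.93).

(4.85, 14.93)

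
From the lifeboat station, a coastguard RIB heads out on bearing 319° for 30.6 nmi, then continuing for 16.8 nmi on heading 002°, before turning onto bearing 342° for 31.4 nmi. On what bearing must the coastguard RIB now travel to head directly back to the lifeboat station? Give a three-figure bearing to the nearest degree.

157°

Leg 1 (319°, 30.6 nmi): east 30.6 sin 319° = -20.08, north 30.6 cos 319° = 23.09
Leg 2 (002°, 16.8 nmi): east 16.8 sin 2° = 0.59, north 16.8 cos 2° = 16.79
Leg 3 (342°, 31.4 nmi): east 31.4 sin 342° = -9.70, north 31.4 cos 342° = 29.86
Net displacement: -29.19 east, 69.75 north. Direction back to start is (29.19, -69.75): bearing = atan2(29.19, -69.75) mod 360° = 157.29° ≈ 157°.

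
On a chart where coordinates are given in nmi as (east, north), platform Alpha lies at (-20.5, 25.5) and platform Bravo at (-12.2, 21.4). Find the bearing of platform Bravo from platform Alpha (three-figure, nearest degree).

Δeast = -12.2 − -20.5 = 8.30; Δnorth = 21.4 − 25.5 = -4.10.
Bearing = atan2(Δeast, Δnorth) mod 360° = 116.29° ≈ 116°.

116°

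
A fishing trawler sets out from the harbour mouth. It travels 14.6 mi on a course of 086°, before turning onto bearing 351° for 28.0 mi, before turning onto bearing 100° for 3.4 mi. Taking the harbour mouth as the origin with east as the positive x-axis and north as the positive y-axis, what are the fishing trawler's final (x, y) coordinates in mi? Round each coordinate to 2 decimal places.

Leg 1 (086°, 14.6 mi): east 14.6 sin 86° = 14.56, north 14.6 cos 86° = 1.02
Leg 2 (351°, 28.0 mi): east 28.0 sin 351° = -4.38, north 28.0 cos 351° = 27.66
Leg 3 (100°, 3.4 mi): east 3.4 sin 100° = 3.35, north 3.4 cos 100° = -0.59
Summing: 13.53 mi east, 28.08 mi north → (13.53, 28.08).

(13.53, 28.08)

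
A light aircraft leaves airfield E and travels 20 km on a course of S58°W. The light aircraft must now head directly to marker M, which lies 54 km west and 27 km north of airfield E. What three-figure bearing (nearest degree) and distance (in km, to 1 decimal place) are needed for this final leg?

315°, 52.8 km

Leg 1 (S58°W, 20 km): east 20 sin 238° = -16.96, north 20 cos 238° = -10.60
Current position: (-16.96, -10.60). Target: (-54, 27). Remaining: Δeast = -37.04, Δnorth = 37.60.
Bearing = atan2(-37.04, 37.60) mod 360° = 315.43°; distance = √((-37.04)² + (37.60)²) = 52.778 km.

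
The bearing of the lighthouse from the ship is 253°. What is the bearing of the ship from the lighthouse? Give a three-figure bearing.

Back-bearing = 253° − 180° = 073°.

073°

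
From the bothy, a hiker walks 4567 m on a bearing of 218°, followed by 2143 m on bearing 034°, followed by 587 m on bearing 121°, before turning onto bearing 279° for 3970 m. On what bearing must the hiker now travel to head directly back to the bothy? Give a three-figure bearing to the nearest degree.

073°

Leg 1 (218°, 4567 m): east 4567 sin 218° = -2811.73, north 4567 cos 218° = -3598.85
Leg 2 (034°, 2143 m): east 2143 sin 34° = 1198.35, north 2143 cos 34° = 1776.63
Leg 3 (121°, 587 m): east 587 sin 121° = 503.16, north 587 cos 121° = -302.33
Leg 4 (279°, 3970 m): east 3970 sin 279° = -3921.12, north 3970 cos 279° = 621.04
Net displacement: -5031.34 east, -1503.50 north. Direction back to start is (5031.34, 1503.50): bearing = atan2(5031.34, 1503.50) mod 360° = 73.36° ≈ 073°.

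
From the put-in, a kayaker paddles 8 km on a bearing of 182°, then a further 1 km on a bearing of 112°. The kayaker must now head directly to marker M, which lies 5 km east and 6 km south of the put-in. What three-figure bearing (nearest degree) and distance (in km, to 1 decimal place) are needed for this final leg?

061°, 5.0 km

Leg 1 (182°, 8 km): east 8 sin 182° = -0.28, north 8 cos 182° = -8.00
Leg 2 (112°, 1 km): east 1 sin 112° = 0.93, north 1 cos 112° = -0.37
Current position: (0.65, -8.37). Target: (5, -6). Remaining: Δeast = 4.35, Δnorth = 2.37.
Bearing = atan2(4.35, 2.37) mod 360° = 61.43°; distance = √((4.35)² + (2.37)²) = 4.955 km.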